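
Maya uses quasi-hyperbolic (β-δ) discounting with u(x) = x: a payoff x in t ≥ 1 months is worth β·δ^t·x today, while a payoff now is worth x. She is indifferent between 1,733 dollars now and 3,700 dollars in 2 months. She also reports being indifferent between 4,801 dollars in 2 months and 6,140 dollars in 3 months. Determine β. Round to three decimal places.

From the later pair, β·δ^2·4801 = β·δ^3·6140; dividing through, δ = 4801/6140 = 0.78192.
Substituting δ into 1733 = β·δ^2·3700: β = 1733/(2262.186) ≈ 0.766.

β ≈ 0.766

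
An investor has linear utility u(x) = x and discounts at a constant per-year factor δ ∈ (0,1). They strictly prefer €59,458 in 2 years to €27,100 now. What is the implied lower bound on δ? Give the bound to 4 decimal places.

δ > 0.6751

The preference means 27100 < δ^2·59458.
So δ^2 > 27100/59458 = 0.45578; taking the square root of both positive sides preserves the inequality.
δ > 0.45578^(1/2) = 0.6751.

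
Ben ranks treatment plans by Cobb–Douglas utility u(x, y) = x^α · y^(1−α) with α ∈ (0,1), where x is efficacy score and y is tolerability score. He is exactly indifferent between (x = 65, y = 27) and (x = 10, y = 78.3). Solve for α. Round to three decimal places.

Indifference: 65^α · 27^(1−α) = 10^α · 78.3^(1−α).
Taking logs: α·ln 65 + (1−α)·ln 27 = α·ln 10 + (1−α)·ln 78.3, i.e. α·1.871802 = (1−α)·1.064711.
So α/(1−α) = (1.064711)/(1.871802) = 0.568816, and α = 0.568816/1.568816 ≈ 0.363.

α ≈ 0.363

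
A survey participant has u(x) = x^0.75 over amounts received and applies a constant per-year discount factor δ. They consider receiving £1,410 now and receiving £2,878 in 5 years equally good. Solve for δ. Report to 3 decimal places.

Indifference means u(1410) = δ^5 · u(2878), so δ^5 = u(1410)/u(2878).
Since u(x) = x^0.75, δ^5 = (1410/2878)^0.75 = 0.48992^0.75 = 0.58559.
Taking the 5th root: δ = 0.58559^(1/5) ≈ 0.899.

δ ≈ 0.899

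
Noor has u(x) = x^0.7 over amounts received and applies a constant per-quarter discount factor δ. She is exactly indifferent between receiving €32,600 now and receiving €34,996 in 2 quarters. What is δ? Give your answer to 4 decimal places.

δ ≈ 0.9755

Indifference means u(32600) = δ^2 · u(34996), so δ^2 = u(32600)/u(34996).
With u(x) = x^0.7: δ^2 = 32600^0.7/34996^0.7 = (32600/34996)^0.7 = 0.95157.
Hence δ = (0.95157)^(1/2) = 0.975483.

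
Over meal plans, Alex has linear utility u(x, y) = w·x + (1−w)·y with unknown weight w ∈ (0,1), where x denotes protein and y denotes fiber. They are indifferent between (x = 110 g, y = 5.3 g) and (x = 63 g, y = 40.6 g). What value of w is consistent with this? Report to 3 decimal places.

w = 0.429

Equating utilities: w·110 + (1−w)·5.3 = w·63 + (1−w)·40.6.
Rearranging, 47·w − 35.3·(1−w) = 0.
Hence w = 35.3/(47+35.3) = 35.3/82.3 = 0.429.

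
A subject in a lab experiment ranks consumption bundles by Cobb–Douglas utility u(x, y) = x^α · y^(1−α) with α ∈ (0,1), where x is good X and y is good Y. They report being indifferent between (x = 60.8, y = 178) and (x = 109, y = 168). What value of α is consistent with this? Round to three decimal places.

Set the two utilities equal: 60.8^α·178^(1−α) = 109^α·168^(1−α).
Rearrange to (60.8/109)^α = (168/178)^(1−α) and take logs: α·-0.583758 = (1−α)·-0.057820.
So α/(1−α) = (-0.057820)/(-0.583758) = 0.099048, and α = 0.099048/1.099048 ≈ 0.090.

α ≈ 0.090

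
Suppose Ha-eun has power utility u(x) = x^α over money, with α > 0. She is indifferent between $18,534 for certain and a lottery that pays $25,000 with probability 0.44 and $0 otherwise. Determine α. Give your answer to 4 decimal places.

α ≈ 2.7433

The lottery's expected utility is 0.44·u(25000) + 0.56·u(0) = 0.44·25000^α (since u(0) = 0 for α > 0).
Equating: 18534^α = 0.44·25000^α, i.e. 0.7414^α = 0.44.
α = ln(0.44) / ln(18534/25000) = -0.8209806/-0.2992689 ≈ 2.7433.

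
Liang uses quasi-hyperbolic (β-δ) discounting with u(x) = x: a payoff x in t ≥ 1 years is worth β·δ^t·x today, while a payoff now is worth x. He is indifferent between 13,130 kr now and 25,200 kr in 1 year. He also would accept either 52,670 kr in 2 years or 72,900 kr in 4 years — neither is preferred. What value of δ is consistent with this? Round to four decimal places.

The second indifference involves only future payoffs, so β cancels: β·δ^2·52670 = β·δ^4·72900, giving δ^2 = 52670/72900 = 0.72250, so δ = 0.85000.

δ ≈ 0.8500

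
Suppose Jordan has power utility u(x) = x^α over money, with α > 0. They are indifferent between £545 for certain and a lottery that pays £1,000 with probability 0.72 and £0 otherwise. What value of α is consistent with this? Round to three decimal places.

The lottery's expected utility is 0.72·u(1000) + 0.28·u(0) = 0.72·1000^α (since u(0) = 0 for α > 0).
Equating: 545^α = 0.72·1000^α, i.e. 0.5450^α = 0.72.
Take logs: α = ln 0.72 / ln(545/1000) ≈ 0.54122.

α ≈ 0.541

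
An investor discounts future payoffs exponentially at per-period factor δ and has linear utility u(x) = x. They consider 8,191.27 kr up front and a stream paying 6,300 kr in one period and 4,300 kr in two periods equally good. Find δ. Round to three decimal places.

δ ≈ 0.830

The stream is worth 6300δ + 4300δ² today, so 6300δ + 4300δ² = 8191.27.
So 4300δ² + 6300δ − 8191.27 = 0.
The positive root is δ = [−6300 + √(6300² + 4·4300·8191.27)] / (2·4300) = (−6300 + 13438.000)/8600 ≈ 0.830.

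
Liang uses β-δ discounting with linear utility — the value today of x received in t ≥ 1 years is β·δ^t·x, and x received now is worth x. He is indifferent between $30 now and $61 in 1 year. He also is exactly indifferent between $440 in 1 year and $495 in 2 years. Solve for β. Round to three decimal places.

Both payoffs in the second observation are in the future, so β drops out: δ^1·440 = δ^2·495 ⇒ δ = 440/495 = 0.88889.
The first indifference: 30 = β·δ·61, so β = 30/(δ·61) = 30/(0.88889·61) ≈ 0.553.

β ≈ 0.553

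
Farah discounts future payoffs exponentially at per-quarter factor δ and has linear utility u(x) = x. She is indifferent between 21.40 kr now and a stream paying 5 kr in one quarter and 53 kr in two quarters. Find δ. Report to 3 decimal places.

δ ≈ 0.590

The stream is worth 5δ + 53δ² today, so 5δ + 53δ² = 21.40.
Rearranged: 53δ² + 5δ − 21.40 = 0.
δ = (−5 + √(5² + 4·53·21.40)) / (2·53) = (−5 + √4561.80) / 106 ≈ 0.590.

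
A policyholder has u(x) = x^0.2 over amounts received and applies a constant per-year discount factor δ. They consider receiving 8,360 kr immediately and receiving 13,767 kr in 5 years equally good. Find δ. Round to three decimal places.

The payoff in 5 years is discounted by δ^5, so u(8360) = δ^5·u(13767) and δ^5 = u(8360)/u(13767).
With u(x) = x^0.2: δ^5 = 8360^0.2/13767^0.2 = (8360/13767)^0.2 = 0.90505.
Taking the 5th root: δ = 0.90505^(1/5) ≈ 0.980.

δ ≈ 0.980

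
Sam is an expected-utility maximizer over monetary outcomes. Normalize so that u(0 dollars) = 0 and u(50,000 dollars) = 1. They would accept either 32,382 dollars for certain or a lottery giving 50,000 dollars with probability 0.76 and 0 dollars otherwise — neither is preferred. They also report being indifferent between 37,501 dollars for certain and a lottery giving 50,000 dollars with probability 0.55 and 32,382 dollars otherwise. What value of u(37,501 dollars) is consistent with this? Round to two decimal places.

0.89

From the first indifference, u(32,382 dollars) = 0.76·u(50,000 dollars) + 0.24·u(0 dollars) = 0.76·1 + 0.24·0 = 0.76.
The second indifference gives u(37,501 dollars) = 0.55·u(50,000 dollars) + 0.45·u(32,382 dollars) = 0.55·1.00 + 0.45·0.76 = 0.8920.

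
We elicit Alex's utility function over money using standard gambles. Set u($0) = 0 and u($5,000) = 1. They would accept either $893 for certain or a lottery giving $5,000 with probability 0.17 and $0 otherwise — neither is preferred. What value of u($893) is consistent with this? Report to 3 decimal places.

u($893) equals the lottery's expected utility: 0.17·1 + 0.83·0 = 0.17.

0.170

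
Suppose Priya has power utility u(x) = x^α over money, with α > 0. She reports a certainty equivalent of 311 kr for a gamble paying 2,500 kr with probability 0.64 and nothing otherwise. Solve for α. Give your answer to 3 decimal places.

The lottery's expected utility is 0.64·u(2500) + 0.36·u(0) = 0.64·2500^α (since u(0) = 0 for α > 0).
Equating: 311^α = 0.64·2500^α, i.e. 0.1244^α = 0.64.
Taking logs: α·ln(311/2500) = ln(0.64), so α = -0.446287 / -2.084253 ≈ 0.214.

α ≈ 0.214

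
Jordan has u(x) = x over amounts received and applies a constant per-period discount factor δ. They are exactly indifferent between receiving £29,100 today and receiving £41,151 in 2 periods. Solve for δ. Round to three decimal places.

Equating discounted utilities: u(29100) = δ^2·u(41151) ⇒ δ^2 = u(29100)/u(41151).
With u(x) = x: δ^2 = 29100/41151 = 0.70715.
Taking the square root: δ = 0.70715^(1/2) ≈ 0.841.

δ ≈ 0.841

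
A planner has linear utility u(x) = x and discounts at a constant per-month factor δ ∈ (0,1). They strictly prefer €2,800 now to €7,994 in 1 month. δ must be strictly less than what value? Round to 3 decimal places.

δ < 0.350

The preference means 2800 > δ·7994.
So δ < 2800/7994 = 0.35026.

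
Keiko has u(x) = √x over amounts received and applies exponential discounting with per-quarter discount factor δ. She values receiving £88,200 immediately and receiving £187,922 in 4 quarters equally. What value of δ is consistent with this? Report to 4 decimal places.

δ ≈ 0.9098

The payoff in 4 quarters is discounted by δ^4, so u(88200) = δ^4·u(187922) and δ^4 = u(88200)/u(187922).
Since u(x) = √x, δ^4 = √(88200/187922) = 0.68509.
Taking the 4th root: δ = 0.68509^(1/4) ≈ 0.9098.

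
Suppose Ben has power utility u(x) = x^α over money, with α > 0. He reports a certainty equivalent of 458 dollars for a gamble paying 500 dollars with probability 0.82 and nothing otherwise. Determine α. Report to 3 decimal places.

Since u(0) = 0, the lottery's EU is 0.82·500^α.
Setting u(458) equal to that: 458^α = 0.82·500^α ⇒ (458/500)^α = 0.82.
Taking logs: α·ln(458/500) = ln(0.82), so α = -0.198451 / -0.087739 ≈ 2.262.

α ≈ 2.262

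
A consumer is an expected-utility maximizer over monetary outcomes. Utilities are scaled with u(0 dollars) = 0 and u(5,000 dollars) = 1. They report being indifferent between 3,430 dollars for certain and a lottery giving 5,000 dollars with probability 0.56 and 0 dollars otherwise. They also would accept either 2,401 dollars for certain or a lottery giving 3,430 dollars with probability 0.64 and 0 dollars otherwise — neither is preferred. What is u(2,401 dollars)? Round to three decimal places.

0.358

First, u(3,430 dollars) = 0.56·u(5,000 dollars) + 0.44·u(0 dollars) = 0.56.
Chaining: u(2,401 dollars) = 0.64·0.56 + 0.36·0.00 = 0.3584.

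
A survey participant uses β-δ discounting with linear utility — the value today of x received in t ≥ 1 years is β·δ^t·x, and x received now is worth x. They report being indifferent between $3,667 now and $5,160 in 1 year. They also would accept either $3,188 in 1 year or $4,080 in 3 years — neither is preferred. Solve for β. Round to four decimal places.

β ≈ 0.8040

The second indifference involves only future payoffs, so β cancels: β·δ^1·3188 = β·δ^3·4080, giving δ^2 = 3188/4080 = 0.78137, so δ = 0.88395.
Substituting δ into 3667 = β·δ·5160: β = 3667/(4561.196) ≈ 0.8040.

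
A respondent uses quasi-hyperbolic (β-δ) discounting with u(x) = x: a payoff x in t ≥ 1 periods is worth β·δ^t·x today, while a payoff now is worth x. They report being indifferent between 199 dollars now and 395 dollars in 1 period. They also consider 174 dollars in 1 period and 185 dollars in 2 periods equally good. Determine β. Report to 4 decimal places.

β ≈ 0.5356

The second indifference involves only future payoffs, so β cancels: β·δ^1·174 = β·δ^2·185, giving δ = 174/185 = 0.94054.
The first indifference: 199 = β·δ·395, so β = 199/(δ·395) = 199/(0.94054·395) ≈ 0.5356.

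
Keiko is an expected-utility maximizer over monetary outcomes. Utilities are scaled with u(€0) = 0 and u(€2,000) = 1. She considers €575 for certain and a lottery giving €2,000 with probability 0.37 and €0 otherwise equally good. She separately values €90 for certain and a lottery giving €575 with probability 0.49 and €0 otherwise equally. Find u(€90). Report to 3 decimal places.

The first gamble pins u(€575): it must equal 0.37·1 + 0.63·0 = 0.37.
Chaining: u(€90) = 0.49·0.37 + 0.51·0.00 = 0.1813.

0.181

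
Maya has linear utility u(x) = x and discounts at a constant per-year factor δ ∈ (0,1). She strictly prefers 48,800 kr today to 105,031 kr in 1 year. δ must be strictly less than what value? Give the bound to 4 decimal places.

δ < 0.4646

Comparing present values: 48800 > δ·105031.
Dividing through by 105031 gives δ < 0.46462.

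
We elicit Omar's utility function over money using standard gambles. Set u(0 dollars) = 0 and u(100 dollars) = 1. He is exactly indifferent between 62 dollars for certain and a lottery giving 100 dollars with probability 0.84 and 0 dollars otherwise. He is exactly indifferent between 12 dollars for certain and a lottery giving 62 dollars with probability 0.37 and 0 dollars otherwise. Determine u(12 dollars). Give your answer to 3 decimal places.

First, u(62 dollars) = 0.84·u(100 dollars) + 0.16·u(0 dollars) = 0.84.
Then u(12 dollars) = 0.37·u(62 dollars) + 0.63·u(0 dollars) = 0.37·0.84 + 0.63·0.00 = 0.3108.

0.311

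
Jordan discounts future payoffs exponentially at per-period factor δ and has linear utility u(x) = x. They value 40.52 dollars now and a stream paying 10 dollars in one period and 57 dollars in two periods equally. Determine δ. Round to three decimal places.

δ ≈ 0.760

The stream is worth 10δ + 57δ² today, so 10δ + 57δ² = 40.52.
So 57δ² + 10δ − 40.52 = 0.
By the quadratic formula (taking the positive root), δ = (−10 + √9338.56) / 114 ≈ 0.760.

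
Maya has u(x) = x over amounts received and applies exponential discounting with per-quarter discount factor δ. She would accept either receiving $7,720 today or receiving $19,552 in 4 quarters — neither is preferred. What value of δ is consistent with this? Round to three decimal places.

Indifference means u(7720) = δ^4 · u(19552), so δ^4 = u(7720)/u(19552).
With u(x) = x: δ^4 = 7720/19552 = 0.39484.
Hence δ = (0.39484)^(1/4) = 0.79270.

δ ≈ 0.793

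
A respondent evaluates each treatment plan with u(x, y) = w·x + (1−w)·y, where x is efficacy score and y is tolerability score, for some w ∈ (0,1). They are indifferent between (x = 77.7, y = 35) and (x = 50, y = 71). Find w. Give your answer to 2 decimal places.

w = 0.57

Equating utilities: w·77.7 + (1−w)·35 = w·50 + (1−w)·71.
Rearranging, 27.7·w − 36·(1−w) = 0.
Hence w = 36/(27.7+36) = 36/63.7 = 0.57.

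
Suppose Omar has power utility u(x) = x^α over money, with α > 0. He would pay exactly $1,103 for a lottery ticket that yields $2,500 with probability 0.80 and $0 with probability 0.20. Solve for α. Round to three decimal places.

The lottery's expected utility is 0.80·u(2500) + 0.20·u(0) = 0.80·2500^α (since u(0) = 0 for α > 0).
Equating: 1103^α = 0.80·2500^α, i.e. 0.4412^α = 0.80.
α = ln(0.80) / ln(1103/2500) = -0.223144/-0.818257 ≈ 0.273.

α ≈ 0.273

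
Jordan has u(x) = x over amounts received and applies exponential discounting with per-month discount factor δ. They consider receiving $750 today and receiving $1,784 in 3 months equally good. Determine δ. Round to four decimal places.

Equating discounted utilities: u(750) = δ^3·u(1784) ⇒ δ^3 = u(750)/u(1784).
With u(x) = x: δ^3 = 750/1784 = 0.42040.
So δ = 0.42040^(1/3) ≈ 0.7491.

δ ≈ 0.7491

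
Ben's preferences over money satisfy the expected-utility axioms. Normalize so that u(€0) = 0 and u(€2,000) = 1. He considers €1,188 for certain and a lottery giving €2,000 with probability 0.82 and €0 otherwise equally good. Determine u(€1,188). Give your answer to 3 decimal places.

0.820

The indifference gives u(€1,188) = 0.82·u(€2,000) + 0.18·u(€0) = 0.82·1 + 0.18·0 = 0.82.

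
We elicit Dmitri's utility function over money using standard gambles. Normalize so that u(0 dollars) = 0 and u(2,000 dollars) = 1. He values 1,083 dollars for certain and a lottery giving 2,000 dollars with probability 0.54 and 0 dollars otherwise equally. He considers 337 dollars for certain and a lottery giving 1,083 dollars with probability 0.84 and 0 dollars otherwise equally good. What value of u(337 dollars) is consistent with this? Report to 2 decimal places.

0.45

From the first indifference, u(1,083 dollars) = 0.54·u(2,000 dollars) + 0.46·u(0 dollars) = 0.54·1 + 0.46·0 = 0.54.
Chaining: u(337 dollars) = 0.84·0.54 + 0.16·0.00 = 0.4536.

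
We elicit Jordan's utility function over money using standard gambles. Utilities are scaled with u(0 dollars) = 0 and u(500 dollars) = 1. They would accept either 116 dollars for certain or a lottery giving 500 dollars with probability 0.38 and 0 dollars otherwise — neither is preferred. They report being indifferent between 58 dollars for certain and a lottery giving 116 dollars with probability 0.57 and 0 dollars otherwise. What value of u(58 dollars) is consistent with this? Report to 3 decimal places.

0.217

From the first indifference, u(116 dollars) = 0.38·u(500 dollars) + 0.62·u(0 dollars) = 0.38·1 + 0.62·0 = 0.38.
Chaining: u(58 dollars) = 0.57·0.38 + 0.43·0.00 = 0.2166.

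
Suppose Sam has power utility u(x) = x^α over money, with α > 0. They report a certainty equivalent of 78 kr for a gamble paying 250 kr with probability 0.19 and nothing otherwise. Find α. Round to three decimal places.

α ≈ 1.426

The lottery's expected utility is 0.19·u(250) + 0.81·u(0) = 0.19·250^α (since u(0) = 0 for α > 0).
Equating: 78^α = 0.19·250^α, i.e. 0.3120^α = 0.19.
Taking logs: α·ln(78/250) = ln(0.19), so α = -1.660731 / -1.164752 ≈ 1.426.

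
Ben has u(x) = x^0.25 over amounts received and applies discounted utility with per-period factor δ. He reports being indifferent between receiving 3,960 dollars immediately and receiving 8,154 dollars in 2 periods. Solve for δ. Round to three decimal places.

Equating discounted utilities: u(3960) = δ^2·u(8154) ⇒ δ^2 = u(3960)/u(8154).
Since u(x) = x^0.25, δ^2 = (3960/8154)^0.25 = 0.48565^0.25 = 0.83480.
Hence δ = (0.83480)^(1/2) = 0.91367.

δ ≈ 0.914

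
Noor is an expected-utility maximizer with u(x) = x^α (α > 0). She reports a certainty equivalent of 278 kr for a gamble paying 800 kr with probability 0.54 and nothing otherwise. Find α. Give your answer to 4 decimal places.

The lottery's expected utility is 0.54·u(800) + 0.46·u(0) = 0.54·800^α (since u(0) = 0 for α > 0).
Setting u(278) equal to that: 278^α = 0.54·800^α ⇒ (278/800)^α = 0.54.
Taking logs: α·ln(278/800) = ln(0.54), so α = -0.6161861 / -1.0569906 ≈ 0.5830.

α ≈ 0.5830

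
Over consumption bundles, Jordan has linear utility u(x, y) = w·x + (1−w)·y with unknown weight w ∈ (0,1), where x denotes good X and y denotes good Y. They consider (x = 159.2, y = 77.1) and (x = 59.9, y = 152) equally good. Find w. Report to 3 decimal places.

u(159.2,77.1) = u(59.9,152) means w·159.2 + (1−w)·77.1 = w·59.9 + (1−w)·152.
Rearranging, 99.3·w − 74.9·(1−w) = 0.
Hence w = 74.9/(99.3+74.9) = 74.9/174.2 = 0.430.

w = 0.430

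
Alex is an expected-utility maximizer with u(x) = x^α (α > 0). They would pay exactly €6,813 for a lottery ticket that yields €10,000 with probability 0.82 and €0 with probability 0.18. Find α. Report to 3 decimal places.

Since u(0) = 0, the lottery's EU is 0.82·10000^α.
Equating: 6813^α = 0.82·10000^α, i.e. 0.6813^α = 0.82.
α = ln(0.82) / ln(6813/10000) = -0.198451/-0.383753 ≈ 0.517.

α ≈ 0.517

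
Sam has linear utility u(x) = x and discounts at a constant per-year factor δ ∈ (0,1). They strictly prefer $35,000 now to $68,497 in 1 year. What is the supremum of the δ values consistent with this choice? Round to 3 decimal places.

δ < 0.511

The preference means 35000 > δ·68497.
Dividing through by 68497 gives δ < 0.51097.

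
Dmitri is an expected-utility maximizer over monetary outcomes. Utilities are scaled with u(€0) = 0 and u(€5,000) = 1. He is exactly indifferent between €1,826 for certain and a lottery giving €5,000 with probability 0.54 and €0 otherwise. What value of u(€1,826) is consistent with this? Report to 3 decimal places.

u(€1,826) equals the lottery's expected utility: 0.54·1 + 0.46·0 = 0.54.

0.540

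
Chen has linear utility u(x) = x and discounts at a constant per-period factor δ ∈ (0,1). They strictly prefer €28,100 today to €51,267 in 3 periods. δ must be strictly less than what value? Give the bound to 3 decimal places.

δ < 0.818

Under u(x) = x this choice says 28100 > δ^3·51267.
So δ^3 < 28100/51267 = 0.54811; taking the cube root of both positive sides preserves the inequality.
δ < (28100/51267)^(1/3) ≈ 0.818.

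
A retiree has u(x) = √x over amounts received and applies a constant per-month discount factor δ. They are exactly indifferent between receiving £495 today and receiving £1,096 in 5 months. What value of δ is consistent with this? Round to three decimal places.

Equating discounted utilities: u(495) = δ^5·u(1096) ⇒ δ^5 = u(495)/u(1096).
Since u(x) = √x, δ^5 = √(495/1096) = 0.67204.
So δ = 0.67204^(1/5) ≈ 0.924.

δ ≈ 0.924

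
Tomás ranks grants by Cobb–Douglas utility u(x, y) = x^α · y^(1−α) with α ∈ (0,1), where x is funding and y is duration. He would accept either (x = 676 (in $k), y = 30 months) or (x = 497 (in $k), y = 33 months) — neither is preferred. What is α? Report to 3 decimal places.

α ≈ 0.237

The Cobb–Douglas utilities coincide, so 676^α·30^(1−α) = 497^α·33^(1−α).
(676/497)^α = (33/30)^(1−α); take logs: α·ln(676/497) = (1−α)·ln(33/30), i.e. α·0.307603 = (1−α)·0.095310.
Thus α·(0.402913) = 0.095310, so α = 0.095310/0.402913 ≈ 0.237.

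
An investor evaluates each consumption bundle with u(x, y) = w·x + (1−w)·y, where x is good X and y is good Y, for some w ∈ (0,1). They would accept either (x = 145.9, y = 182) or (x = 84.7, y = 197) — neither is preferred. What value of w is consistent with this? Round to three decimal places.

w = 0.197

Equating utilities: w·145.9 + (1−w)·182 = w·84.7 + (1−w)·197.
Rearranging, 61.2·w − 15·(1−w) = 0.
The marginal rate of substitution is 15/61.2, so w = 15/(61.2+15) = 0.197.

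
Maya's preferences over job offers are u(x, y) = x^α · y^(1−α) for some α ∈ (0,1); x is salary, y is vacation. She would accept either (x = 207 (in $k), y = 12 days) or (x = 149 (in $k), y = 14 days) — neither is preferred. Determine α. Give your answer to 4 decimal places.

α ≈ 0.3192

Indifference: 207^α · 12^(1−α) = 149^α · 14^(1−α).
Rearrange to (207/149)^α = (14/12)^(1−α) and take logs: α·0.3287725 = (1−α)·0.1541507.
With A = 0.3287725 and B = 0.1541507: α·A = (1−α)·B, so α = B/(A+B) = 0.1541507/0.4829232 ≈ 0.3192.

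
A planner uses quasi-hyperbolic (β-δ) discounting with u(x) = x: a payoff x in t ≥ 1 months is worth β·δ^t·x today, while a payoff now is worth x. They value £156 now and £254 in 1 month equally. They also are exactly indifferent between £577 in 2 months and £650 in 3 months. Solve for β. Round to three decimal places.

Both payoffs in the second observation are in the future, so β drops out: δ^2·577 = δ^3·650 ⇒ δ = 577/650 = 0.88769.
Now use the now-vs-future pair: 156 = β·δ·254 gives β = 156/(0.88769·254) ≈ 0.692.

β ≈ 0.692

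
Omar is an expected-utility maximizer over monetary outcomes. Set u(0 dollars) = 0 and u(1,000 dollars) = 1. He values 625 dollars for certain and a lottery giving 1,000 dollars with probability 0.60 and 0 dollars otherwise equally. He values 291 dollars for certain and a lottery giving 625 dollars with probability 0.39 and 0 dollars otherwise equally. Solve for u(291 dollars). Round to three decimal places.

First, u(625 dollars) = 0.60·u(1,000 dollars) + 0.40·u(0 dollars) = 0.60.
Chaining: u(291 dollars) = 0.39·0.60 + 0.61·0.00 = 0.2340.

0.234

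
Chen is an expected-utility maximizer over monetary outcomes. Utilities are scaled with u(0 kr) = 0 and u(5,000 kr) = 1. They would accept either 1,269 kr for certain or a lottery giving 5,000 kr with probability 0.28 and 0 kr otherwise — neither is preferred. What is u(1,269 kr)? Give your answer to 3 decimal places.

0.280

By the standard-gamble method, u(1,269 kr) is just the indifference probability on the best outcome: 0.28.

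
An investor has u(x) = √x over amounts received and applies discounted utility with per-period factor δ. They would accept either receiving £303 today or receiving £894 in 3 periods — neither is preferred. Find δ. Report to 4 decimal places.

Indifference means u(303) = δ^3 · u(894), so δ^3 = u(303)/u(894).
With u(x) = √x: δ^3 = √303/√894 = √(303/894) = 0.58217.
Taking the cube root: δ = 0.58217^(1/3) ≈ 0.8350.

δ ≈ 0.8350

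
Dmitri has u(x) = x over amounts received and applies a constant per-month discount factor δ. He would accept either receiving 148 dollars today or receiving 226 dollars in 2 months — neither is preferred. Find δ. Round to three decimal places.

δ ≈ 0.809

Indifference means u(148) = δ^2 · u(226), so δ^2 = u(148)/u(226).
With u(x) = x: δ^2 = 148/226 = 0.65487.
Taking the square root: δ = 0.65487^(1/2) ≈ 0.809.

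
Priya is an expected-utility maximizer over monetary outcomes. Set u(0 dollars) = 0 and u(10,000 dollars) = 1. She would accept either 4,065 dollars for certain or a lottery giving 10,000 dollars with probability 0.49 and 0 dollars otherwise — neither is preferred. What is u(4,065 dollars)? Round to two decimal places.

0.49

u(4,065 dollars) equals the lottery's expected utility: 0.49·1 + 0.51·0 = 0.49.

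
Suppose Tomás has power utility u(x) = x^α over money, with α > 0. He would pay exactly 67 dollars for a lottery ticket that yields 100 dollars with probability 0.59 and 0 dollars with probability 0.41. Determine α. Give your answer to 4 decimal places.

The lottery's expected utility is 0.59·u(100) + 0.41·u(0) = 0.59·100^α (since u(0) = 0 for α > 0).
Equating: 67^α = 0.59·100^α, i.e. 0.6700^α = 0.59.
α = ln(0.59) / ln(67/100) = -0.5276327/-0.4004776 ≈ 1.3175.

α ≈ 1.3175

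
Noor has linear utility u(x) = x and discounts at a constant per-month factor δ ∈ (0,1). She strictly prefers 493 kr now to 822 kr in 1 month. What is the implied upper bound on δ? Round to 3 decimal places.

δ < 0.600

The preference means 493 > δ·822.
Dividing through by 822 gives δ < 0.59976.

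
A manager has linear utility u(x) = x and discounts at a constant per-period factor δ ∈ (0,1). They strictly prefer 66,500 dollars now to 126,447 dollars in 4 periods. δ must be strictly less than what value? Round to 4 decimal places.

δ < 0.8516

The preference means 66500 > δ^4·126447.
Dividing by 126447: δ^4 < 0.52591. Both sides are positive, so the 4th root keeps the direction.
δ < 0.52591^(1/4) = 0.8516.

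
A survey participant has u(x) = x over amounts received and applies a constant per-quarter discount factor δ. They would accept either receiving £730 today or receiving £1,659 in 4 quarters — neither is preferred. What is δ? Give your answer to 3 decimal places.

Indifference means u(730) = δ^4 · u(1659), so δ^4 = u(730)/u(1659).
With u(x) = x: δ^4 = 730/1659 = 0.44002.
Taking the 4th root: δ = 0.44002^(1/4) ≈ 0.814.

δ ≈ 0.814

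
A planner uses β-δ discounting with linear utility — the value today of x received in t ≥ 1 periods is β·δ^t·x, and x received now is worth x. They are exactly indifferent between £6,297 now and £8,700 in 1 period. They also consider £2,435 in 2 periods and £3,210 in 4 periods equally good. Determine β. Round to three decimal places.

β ≈ 0.831

From the later pair, β·δ^2·2435 = β·δ^4·3210; dividing through, δ^2 = 2435/3210 = 0.75857, so δ = 0.87096.
Now use the now-vs-future pair: 6297 = β·δ·8700 gives β = 6297/(0.87096·8700) ≈ 0.831.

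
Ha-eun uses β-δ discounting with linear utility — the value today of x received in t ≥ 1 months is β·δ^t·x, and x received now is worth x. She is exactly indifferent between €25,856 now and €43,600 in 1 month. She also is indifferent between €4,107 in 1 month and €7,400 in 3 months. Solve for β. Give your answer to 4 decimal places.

From the later pair, β·δ^1·4107 = β·δ^3·7400; dividing through, δ^2 = 4107/7400 = 0.55500, so δ = 0.74498.
Now use the now-vs-future pair: 25856 = β·δ·43600 gives β = 25856/(0.74498·43600) ≈ 0.7960.

β ≈ 0.7960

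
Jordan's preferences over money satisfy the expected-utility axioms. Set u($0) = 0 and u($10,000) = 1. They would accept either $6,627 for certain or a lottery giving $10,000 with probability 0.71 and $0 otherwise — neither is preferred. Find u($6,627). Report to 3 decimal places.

The indifference gives u($6,627) = 0.71·u($10,000) + 0.29·u($0) = 0.71·1 + 0.29·0 = 0.71.

0.710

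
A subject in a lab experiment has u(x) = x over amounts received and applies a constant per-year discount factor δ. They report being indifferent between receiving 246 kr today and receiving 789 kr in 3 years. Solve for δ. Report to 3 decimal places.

Indifference means u(246) = δ^3 · u(789), so δ^3 = u(246)/u(789).
With u(x) = x: δ^3 = 246/789 = 0.31179.
Hence δ = (0.31179)^(1/3) = 0.67809.

δ ≈ 0.678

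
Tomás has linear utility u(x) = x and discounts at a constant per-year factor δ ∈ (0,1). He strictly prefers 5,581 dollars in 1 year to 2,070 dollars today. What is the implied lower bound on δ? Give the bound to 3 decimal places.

δ > 0.371

The preference means 2070 < δ·5581.
Dividing through by 5581 gives δ > 0.37090.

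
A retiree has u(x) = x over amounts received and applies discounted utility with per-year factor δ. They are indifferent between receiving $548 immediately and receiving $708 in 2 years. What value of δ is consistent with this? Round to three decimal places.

Indifference means u(548) = δ^2 · u(708), so δ^2 = u(548)/u(708).
With u(x) = x: δ^2 = 548/708 = 0.77401.
Hence δ = (0.77401)^(1/2) = 0.87978.

δ ≈ 0.880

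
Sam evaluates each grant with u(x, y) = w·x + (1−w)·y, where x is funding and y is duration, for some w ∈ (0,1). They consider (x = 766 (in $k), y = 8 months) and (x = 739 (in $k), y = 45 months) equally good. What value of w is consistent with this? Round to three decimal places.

Indifference: w·766 + (1−w)·8 = w·739 + (1−w)·45.
w·(766−739) = (1−w)·(45−8), i.e. w·27 = (1−w)·37.
The marginal rate of substitution is 37/27, so w = 37/(27+37) = 0.578.

w = 0.578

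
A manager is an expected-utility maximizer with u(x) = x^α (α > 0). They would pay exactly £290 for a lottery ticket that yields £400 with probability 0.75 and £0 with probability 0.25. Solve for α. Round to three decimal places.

α ≈ 0.895

Since u(0) = 0, the lottery's EU is 0.75·400^α.
Setting u(290) equal to that: 290^α = 0.75·400^α ⇒ (290/400)^α = 0.75.
Taking logs: α·ln(290/400) = ln(0.75), so α = -0.287682 / -0.321584 ≈ 0.895.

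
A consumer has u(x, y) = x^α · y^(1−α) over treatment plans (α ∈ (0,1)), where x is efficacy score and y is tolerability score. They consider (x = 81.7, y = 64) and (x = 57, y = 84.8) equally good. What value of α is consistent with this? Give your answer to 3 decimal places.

Set the two utilities equal: 81.7^α·64^(1−α) = 57^α·84.8^(1−α).
Taking logs: α·ln 81.7 + (1−α)·ln 64 = α·ln 57 + (1−α)·ln 84.8, i.e. α·0.360003 = (1−α)·0.281412.
Thus α·(0.641415) = 0.281412, so α = 0.281412/0.641415 ≈ 0.439.

α ≈ 0.439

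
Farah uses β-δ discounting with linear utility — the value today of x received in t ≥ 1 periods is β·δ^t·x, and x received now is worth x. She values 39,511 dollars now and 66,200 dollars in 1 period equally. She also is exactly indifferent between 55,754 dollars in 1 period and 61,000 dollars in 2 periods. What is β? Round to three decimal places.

β ≈ 0.653

From the later pair, β·δ^1·55754 = β·δ^2·61000; dividing through, δ = 55754/61000 = 0.91400.
Substituting δ into 39511 = β·δ·66200: β = 39511/(60506.800) ≈ 0.653.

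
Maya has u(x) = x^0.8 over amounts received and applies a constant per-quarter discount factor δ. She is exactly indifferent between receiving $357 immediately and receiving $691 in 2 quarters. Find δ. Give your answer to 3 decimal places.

Equating discounted utilities: u(357) = δ^2·u(691) ⇒ δ^2 = u(357)/u(691).
Since u(x) = x^0.8, δ^2 = (357/691)^0.8 = 0.51664^0.8 = 0.58959.
Taking the square root: δ = 0.58959^(1/2) ≈ 0.768.

δ ≈ 0.768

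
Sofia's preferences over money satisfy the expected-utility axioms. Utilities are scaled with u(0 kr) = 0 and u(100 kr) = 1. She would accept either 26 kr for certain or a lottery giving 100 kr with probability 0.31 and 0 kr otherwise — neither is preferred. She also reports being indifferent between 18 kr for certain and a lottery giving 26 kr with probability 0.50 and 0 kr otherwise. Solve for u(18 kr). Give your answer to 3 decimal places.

From the first indifference, u(26 kr) = 0.31·u(100 kr) + 0.69·u(0 kr) = 0.31·1 + 0.69·0 = 0.31.
Then u(18 kr) = 0.50·u(26 kr) + 0.50·u(0 kr) = 0.50·0.31 + 0.50·0.00 = 0.1550.

0.155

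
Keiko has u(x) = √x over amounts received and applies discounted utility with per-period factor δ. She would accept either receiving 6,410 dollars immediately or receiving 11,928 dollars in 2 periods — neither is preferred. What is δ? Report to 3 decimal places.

The payoff in 2 periods is discounted by δ^2, so u(6410) = δ^2·u(11928) and δ^2 = u(6410)/u(11928).
With u(x) = √x: δ^2 = √6410/√11928 = √(6410/11928) = 0.73307.
So δ = 0.73307^(1/2) ≈ 0.856.

δ ≈ 0.856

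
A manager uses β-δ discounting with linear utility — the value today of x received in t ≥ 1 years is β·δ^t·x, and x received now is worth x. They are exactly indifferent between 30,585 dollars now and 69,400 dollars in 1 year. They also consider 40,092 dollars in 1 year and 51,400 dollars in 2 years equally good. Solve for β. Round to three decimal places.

β ≈ 0.565

The second indifference involves only future payoffs, so β cancels: β·δ^1·40092 = β·δ^2·51400, giving δ = 40092/51400 = 0.78000.
The first indifference: 30585 = β·δ·69400, so β = 30585/(δ·69400) = 30585/(0.78000·69400) ≈ 0.565.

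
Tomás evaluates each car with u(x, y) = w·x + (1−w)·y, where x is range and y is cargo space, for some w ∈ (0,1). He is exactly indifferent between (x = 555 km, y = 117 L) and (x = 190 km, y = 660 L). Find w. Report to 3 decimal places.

w = 0.598

u(555,117) = u(190,660) means w·555 + (1−w)·117 = w·190 + (1−w)·660.
Rearranging, 365·w − 543·(1−w) = 0.
So w/(1−w) = 543/365 = 1.4877, giving w = 543/(365+543) = 0.598.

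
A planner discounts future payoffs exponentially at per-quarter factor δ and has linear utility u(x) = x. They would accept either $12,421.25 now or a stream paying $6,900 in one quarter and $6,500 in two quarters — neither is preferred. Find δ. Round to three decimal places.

Present value of the stream is 6900·δ + 6500·δ². Indifference gives 6900δ + 6500δ² = 12421.25.
That is, 6500δ² + 6900δ − 12421.25 = 0, a quadratic in δ.
δ = (−6900 + √(6900² + 4·6500·12421.25)) / (2·6500) = (−6900 + √370562500.00) / 13000 ≈ 0.950.

δ ≈ 0.950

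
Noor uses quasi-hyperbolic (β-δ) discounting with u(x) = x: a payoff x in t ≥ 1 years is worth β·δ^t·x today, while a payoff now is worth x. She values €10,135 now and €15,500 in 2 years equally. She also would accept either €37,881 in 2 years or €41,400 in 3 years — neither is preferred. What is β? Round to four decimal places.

β ≈ 0.7810

The second indifference involves only future payoffs, so β cancels: β·δ^2·37881 = β·δ^3·41400, giving δ = 37881/41400 = 0.91500.
Now use the now-vs-future pair: 10135 = β·δ^2·15500 gives β = 10135/(0.83723·15500) ≈ 0.7810.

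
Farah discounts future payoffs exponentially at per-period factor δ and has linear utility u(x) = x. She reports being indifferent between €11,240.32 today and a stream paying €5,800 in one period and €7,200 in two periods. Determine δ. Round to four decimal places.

Present value of the stream is 5800·δ + 7200·δ². Indifference gives 5800δ + 7200δ² = 11240.32.
So 7200δ² + 5800δ − 11240.32 = 0.
The positive root is δ = [−5800 + √(5800² + 4·7200·11240.32)] / (2·7200) = (−5800 + 18904.000)/14400 ≈ 0.9100.

δ ≈ 0.9100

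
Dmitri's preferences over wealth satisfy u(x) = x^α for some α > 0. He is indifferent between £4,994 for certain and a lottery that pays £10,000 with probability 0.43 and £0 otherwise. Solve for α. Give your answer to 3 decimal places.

α ≈ 1.215

EU(lottery) = 0.43·10000^α + 0.57·0 = 0.43·10000^α.
Indifference: 4994^α = 0.43·10000^α, so (4994/10000)^α = 0.43.
Take logs: α = ln 0.43 / ln(4994/10000) ≈ 1.21549.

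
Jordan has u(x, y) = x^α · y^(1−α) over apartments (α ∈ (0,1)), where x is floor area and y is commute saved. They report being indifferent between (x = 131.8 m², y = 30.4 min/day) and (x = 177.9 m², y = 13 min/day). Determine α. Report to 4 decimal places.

α ≈ 0.7391

The Cobb–Douglas utilities coincide, so 131.8^α·30.4^(1−α) = 177.9^α·13^(1−α).
(131.8/177.9)^α = (13/30.4)^(1−α); take logs: α·ln(131.8/177.9) = (1−α)·ln(13/30.4), i.e. α·-0.2999360 = (1−α)·-0.8494933.
With A = -0.2999360 and B = -0.8494933: α·A = (1−α)·B, so α = B/(A+B) = -0.8494933/-1.1494293 ≈ 0.7391.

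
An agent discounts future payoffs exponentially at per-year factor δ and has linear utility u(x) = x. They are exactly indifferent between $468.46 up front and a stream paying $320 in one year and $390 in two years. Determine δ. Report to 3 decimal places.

δ ≈ 0.760

Equating present values: 468.46 = 320δ + 390δ².
So 390δ² + 320δ − 468.46 = 0.
The positive root is δ = [−320 + √(320² + 4·390·468.46)] / (2·390) = (−320 + 912.797)/780 ≈ 0.760.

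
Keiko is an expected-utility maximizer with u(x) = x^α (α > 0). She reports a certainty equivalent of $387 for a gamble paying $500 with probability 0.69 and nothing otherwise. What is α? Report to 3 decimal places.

EU(lottery) = 0.69·500^α + 0.31·0 = 0.69·500^α.
Indifference: 387^α = 0.69·500^α, so (387/500)^α = 0.69.
α = ln(0.69) / ln(387/500) = -0.371064/-0.256183 ≈ 1.448.

α ≈ 1.448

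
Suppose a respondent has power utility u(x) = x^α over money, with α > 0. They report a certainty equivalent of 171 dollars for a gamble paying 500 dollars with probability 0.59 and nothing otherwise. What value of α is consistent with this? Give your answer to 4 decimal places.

α ≈ 0.4918

The lottery's expected utility is 0.59·u(500) + 0.41·u(0) = 0.59·500^α (since u(0) = 0 for α > 0).
Equating: 171^α = 0.59·500^α, i.e. 0.3420^α = 0.59.
Taking logs: α·ln(171/500) = ln(0.59), so α = -0.5276327 / -1.0729445 ≈ 0.4918.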